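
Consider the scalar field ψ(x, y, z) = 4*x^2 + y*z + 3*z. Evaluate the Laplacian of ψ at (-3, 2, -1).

8

∂²ψ/∂x² = 8
∂²ψ/∂y² = 0
∂²ψ/∂z² = 0
∇²ψ = 8
At (-3, 2, -1): 8.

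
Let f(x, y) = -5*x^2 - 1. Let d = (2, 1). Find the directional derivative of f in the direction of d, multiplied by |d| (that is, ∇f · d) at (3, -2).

∂f/∂x = -10*x
∂f/∂y = 0
∇f at (3, -2) = (-30, 0)
∇f · d = (-30)(2) + (0)(1) = -60

-60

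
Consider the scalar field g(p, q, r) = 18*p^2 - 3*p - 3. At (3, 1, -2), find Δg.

36

∂²g/∂p² = 36
∂²g/∂q² = 0
∂²g/∂r² = 0
∇²g = 36
At (3, 1, -2): 36.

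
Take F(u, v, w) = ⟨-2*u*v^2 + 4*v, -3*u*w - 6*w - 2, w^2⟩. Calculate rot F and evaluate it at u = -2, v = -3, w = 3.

(∇×F)₁ = ∂F₃/∂v − ∂F₂/∂w = 3*u + 6
(∇×F)₂ = ∂F₁/∂w − ∂F₃/∂u = 0
(∇×F)₃ = ∂F₂/∂u − ∂F₁/∂v = 4*u*v - 3*w - 4
∇×F = (3*u + 6, 0, 4*u*v - 3*w - 4)
At (-2, -3, 3): (0, 0, 11).

(0, 0, 11)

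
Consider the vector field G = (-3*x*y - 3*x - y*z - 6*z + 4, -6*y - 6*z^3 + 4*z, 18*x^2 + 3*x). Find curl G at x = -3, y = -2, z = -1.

(14, 101, -10)

(∇×G)₁ = ∂G₃/∂y − ∂G₂/∂z = 18*z^2 - 4
(∇×G)₂ = ∂G₁/∂z − ∂G₃/∂x = -36*x - y - 9
(∇×G)₃ = ∂G₂/∂x − ∂G₁/∂y = 3*x + z
∇×G = (18*z^2 - 4, -36*x - y - 9, 3*x + z)
At (-3, -2, -1): (14, 101, -10).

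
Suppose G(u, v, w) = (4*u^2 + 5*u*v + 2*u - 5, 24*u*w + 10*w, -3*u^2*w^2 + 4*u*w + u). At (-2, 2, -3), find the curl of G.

(∇×G)₁ = ∂G₃/∂v − ∂G₂/∂w = -24*u - 10
(∇×G)₂ = ∂G₁/∂w − ∂G₃/∂u = 6*u*w^2 - 4*w - 1
(∇×G)₃ = ∂G₂/∂u − ∂G₁/∂v = -5*u + 24*w
∇×G = (-24*u - 10, 6*u*w^2 - 4*w - 1, -5*u + 24*w)
At (-2, 2, -3): (38, -97, -62).

(38, -97, -62)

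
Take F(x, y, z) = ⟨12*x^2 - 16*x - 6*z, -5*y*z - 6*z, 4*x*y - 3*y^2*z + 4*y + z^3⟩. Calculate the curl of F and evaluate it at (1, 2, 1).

(∇×F)₁ = ∂F₃/∂y − ∂F₂/∂z = 4*x - 6*y*z + 5*y + 10
(∇×F)₂ = ∂F₁/∂z − ∂F₃/∂x = -4*y - 6
(∇×F)₃ = ∂F₂/∂x − ∂F₁/∂y = 0
∇×F = (4*x - 6*y*z + 5*y + 10, -4*y - 6, 0)
At (1, 2, 1): (12, -14, 0).

(12, -14, 0)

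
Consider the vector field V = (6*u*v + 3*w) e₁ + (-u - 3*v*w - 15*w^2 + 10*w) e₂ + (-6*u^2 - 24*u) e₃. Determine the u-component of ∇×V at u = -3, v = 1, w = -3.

-97

(∇×V)_1 = ∂V₃/∂v − ∂V₂/∂w
= 0 − (-3*v - 30*w + 10)
= 3*v + 30*w - 10
At (-3, 1, -3): -97.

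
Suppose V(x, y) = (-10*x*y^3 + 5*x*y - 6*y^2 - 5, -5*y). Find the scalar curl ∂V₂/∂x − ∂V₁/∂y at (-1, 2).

-91

∂V₂/∂x = 0
∂V₁/∂y = -30*x*y^2 + 5*x - 12*y
Scalar curl = 30*x*y^2 - 5*x + 12*y
At (-1, 2): -91.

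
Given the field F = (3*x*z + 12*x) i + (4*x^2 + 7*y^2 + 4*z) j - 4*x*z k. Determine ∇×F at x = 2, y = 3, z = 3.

(∇×F)₁ = ∂F₃/∂y − ∂F₂/∂z = -4
(∇×F)₂ = ∂F₁/∂z − ∂F₃/∂x = 3*x + 4*z
(∇×F)₃ = ∂F₂/∂x − ∂F₁/∂y = 8*x
∇×F = (-4, 3*x + 4*z, 8*x)
At (2, 3, 3): (-4, 18, 16).

(-4, 18, 16)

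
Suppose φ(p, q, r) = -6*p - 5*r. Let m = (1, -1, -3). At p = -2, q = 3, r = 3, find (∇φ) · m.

∂φ/∂p = -6
∂φ/∂q = 0
∂φ/∂r = -5
∇φ at (-2, 3, 3) = (-6, 0, -5)
∇φ · m = (-6)(1) + (0)(-1) + (-5)(-3) = 9

9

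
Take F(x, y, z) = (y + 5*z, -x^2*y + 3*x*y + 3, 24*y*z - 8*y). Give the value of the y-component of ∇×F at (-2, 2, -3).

5

(∇×F)_2 = ∂F₁/∂z − ∂F₃/∂x
= 5 − (0)
= 5
At (-2, 2, -3): 5.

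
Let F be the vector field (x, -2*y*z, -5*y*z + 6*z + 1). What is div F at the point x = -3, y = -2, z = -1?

19

∂F₁/∂x = 1
∂F₂/∂y = -2*z
∂F₃/∂z = -5*y + 6
∇·F = -5*y - 2*z + 7
At (-3, -2, -1): 19.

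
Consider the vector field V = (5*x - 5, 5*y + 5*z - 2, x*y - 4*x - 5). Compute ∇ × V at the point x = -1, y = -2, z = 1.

(-6, 6, 0)

(∇×V)₁ = ∂V₃/∂y − ∂V₂/∂z = x - 5
(∇×V)₂ = ∂V₁/∂z − ∂V₃/∂x = -y + 4
(∇×V)₃ = ∂V₂/∂x − ∂V₁/∂y = 0
∇×V = (x - 5, -y + 4, 0)
At (-1, -2, 1): (-6, 6, 0).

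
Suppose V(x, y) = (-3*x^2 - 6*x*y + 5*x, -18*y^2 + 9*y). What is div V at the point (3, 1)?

-46

∂V₁/∂x = -6*x - 6*y + 5
∂V₂/∂y = -36*y + 9
∇·V = -6*x - 42*y + 14
At (3, 1): -46.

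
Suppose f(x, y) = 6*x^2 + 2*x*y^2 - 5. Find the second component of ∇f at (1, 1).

4

(∇f)_2 = ∂f/∂y = 4*x*y
At (1, 1): 4.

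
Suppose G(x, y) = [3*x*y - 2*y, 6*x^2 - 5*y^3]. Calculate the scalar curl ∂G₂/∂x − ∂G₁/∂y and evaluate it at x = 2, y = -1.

∂G₂/∂x = 12*x
∂G₁/∂y = 3*x - 2
Scalar curl = 9*x + 2
At (2, -1): 20.

20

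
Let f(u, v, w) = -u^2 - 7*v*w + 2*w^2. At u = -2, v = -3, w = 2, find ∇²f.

2

∂²f/∂u² = -2
∂²f/∂v² = 0
∂²f/∂w² = 4
∇²f = 2
At (-2, -3, 2): 2.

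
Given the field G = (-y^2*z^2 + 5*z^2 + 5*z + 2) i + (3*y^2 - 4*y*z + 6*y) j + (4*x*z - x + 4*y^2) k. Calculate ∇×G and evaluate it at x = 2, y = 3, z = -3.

(∇×G)₁ = ∂G₃/∂y − ∂G₂/∂z = 12*y
(∇×G)₂ = ∂G₁/∂z − ∂G₃/∂x = -2*y^2*z + 6*z + 6
(∇×G)₃ = ∂G₂/∂x − ∂G₁/∂y = 2*y*z^2
∇×G = (12*y, -2*y^2*z + 6*z + 6, 2*y*z^2)
At (2, 3, -3): (36, 42, 54).

(36, 42, 54)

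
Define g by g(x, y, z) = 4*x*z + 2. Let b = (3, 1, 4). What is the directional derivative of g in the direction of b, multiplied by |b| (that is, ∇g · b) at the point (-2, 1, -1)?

-44

∂g/∂x = 4*z
∂g/∂y = 0
∂g/∂z = 4*x
∇g at (-2, 1, -1) = (-4, 0, -8)
∇g · b = (-4)(3) + (0)(1) + (-8)(4) = -44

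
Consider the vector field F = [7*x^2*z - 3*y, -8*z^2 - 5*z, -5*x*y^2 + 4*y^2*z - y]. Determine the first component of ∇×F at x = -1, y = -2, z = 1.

(∇×F)_1 = ∂F₃/∂y − ∂F₂/∂z
= -10*x*y + 8*y*z - 1 − (-16*z - 5)
= -10*x*y + 8*y*z + 16*z + 4
At (-1, -2, 1): -16.

-16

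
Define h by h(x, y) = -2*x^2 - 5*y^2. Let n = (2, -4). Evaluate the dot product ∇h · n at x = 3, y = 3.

∂h/∂x = -4*x
∂h/∂y = -10*y
∇h at (3, 3) = (-12, -30)
∇h · n = (-12)(2) + (-30)(-4) = 96

96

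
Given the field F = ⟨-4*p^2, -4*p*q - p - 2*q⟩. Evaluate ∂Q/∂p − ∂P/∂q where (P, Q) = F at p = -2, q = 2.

∂F₂/∂p = -4*q - 1
∂F₁/∂q = 0
Scalar curl = -4*q - 1
At (-2, 2): -9.

-9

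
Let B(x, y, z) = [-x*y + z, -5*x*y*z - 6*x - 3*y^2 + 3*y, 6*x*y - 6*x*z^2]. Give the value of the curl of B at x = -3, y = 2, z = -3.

(∇×B)₁ = ∂B₃/∂y − ∂B₂/∂z = 5*x*y + 6*x
(∇×B)₂ = ∂B₁/∂z − ∂B₃/∂x = -6*y + 6*z^2 + 1
(∇×B)₃ = ∂B₂/∂x − ∂B₁/∂y = x - 5*y*z - 6
∇×B = (5*x*y + 6*x, -6*y + 6*z^2 + 1, x - 5*y*z - 6)
At (-3, 2, -3): (-48, 43, 21).

(-48, 43, 21)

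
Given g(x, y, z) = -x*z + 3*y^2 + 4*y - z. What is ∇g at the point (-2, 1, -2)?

∂g/∂x = -z
∂g/∂y = 6*y + 4
∂g/∂z = -x - 1
∇g = (-z, 6*y + 4, -x - 1)
At (-2, 1, -2): (2, 10, 1).

(2, 10, 1)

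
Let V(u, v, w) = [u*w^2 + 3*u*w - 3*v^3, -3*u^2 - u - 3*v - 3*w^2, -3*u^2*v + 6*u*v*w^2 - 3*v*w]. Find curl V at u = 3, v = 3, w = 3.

(∇×V)₁ = ∂V₃/∂v − ∂V₂/∂w = -3*u^2 + 6*u*w^2 + 3*w
(∇×V)₂ = ∂V₁/∂w − ∂V₃/∂u = 6*u*v + 2*u*w + 3*u - 6*v*w^2
(∇×V)₃ = ∂V₂/∂u − ∂V₁/∂v = -6*u + 9*v^2 - 1
∇×V = (-3*u^2 + 6*u*w^2 + 3*w, 6*u*v + 2*u*w + 3*u - 6*v*w^2, -6*u + 9*v^2 - 1)
At (3, 3, 3): (144, -81, 62).

(144, -81, 62)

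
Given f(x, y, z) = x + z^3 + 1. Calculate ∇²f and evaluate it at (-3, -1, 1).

6

∂²f/∂x² = 0
∂²f/∂y² = 0
∂²f/∂z² = 6*z
∇²f = 6*z
At (-3, -1, 1): 6.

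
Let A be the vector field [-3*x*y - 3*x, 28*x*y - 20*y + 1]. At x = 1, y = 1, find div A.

2

∂A₁/∂x = -3*y - 3
∂A₂/∂y = 28*x - 20
∇·A = 28*x - 3*y - 23
At (1, 1): 2.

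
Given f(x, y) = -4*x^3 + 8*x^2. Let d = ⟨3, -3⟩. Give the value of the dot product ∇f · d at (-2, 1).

∂f/∂x = -12*x^2 + 16*x
∂f/∂y = 0
∇f at (-2, 1) = (-80, 0)
∇f · d = (-80)(3) + (0)(-3) = -240

-240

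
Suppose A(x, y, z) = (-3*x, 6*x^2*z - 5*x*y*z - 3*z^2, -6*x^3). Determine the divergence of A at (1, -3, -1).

2

∂A₁/∂x = -3
∂A₂/∂y = -5*x*z
∂A₃/∂z = 0
∇·A = -5*x*z - 3
At (1, -3, -1): 2.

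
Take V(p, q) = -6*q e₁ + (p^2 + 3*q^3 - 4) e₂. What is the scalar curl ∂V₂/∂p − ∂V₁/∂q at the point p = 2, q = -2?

∂V₂/∂p = 2*p
∂V₁/∂q = -6
Scalar curl = 2*p + 6
At (2, -2): 10.

10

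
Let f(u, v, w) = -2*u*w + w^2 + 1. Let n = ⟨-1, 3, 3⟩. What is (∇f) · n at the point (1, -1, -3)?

-30

∂f/∂u = -2*w
∂f/∂v = 0
∂f/∂w = -2*u + 2*w
∇f at (1, -1, -3) = (6, 0, -8)
∇f · n = (6)(-1) + (0)(3) + (-8)(3) = -30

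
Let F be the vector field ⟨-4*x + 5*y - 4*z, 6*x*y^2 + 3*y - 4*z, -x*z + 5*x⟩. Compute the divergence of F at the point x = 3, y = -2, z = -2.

-76

∂F₁/∂x = -4
∂F₂/∂y = 12*x*y + 3
∂F₃/∂z = -x
∇·F = 12*x*y - x - 1
At (3, -2, -2): -76.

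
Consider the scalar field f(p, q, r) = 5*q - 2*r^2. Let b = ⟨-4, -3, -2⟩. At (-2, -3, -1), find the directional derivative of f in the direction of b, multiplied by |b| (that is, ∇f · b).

-23

∂f/∂p = 0
∂f/∂q = 5
∂f/∂r = -4*r
∇f at (-2, -3, -1) = (0, 5, 4)
∇f · b = (0)(-4) + (5)(-3) + (4)(-2) = -23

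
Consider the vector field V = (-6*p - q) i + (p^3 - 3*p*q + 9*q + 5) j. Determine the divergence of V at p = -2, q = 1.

∂V₁/∂p = -6
∂V₂/∂q = -3*p + 9
∇·V = -3*p + 3
At (-2, 1): 9.

9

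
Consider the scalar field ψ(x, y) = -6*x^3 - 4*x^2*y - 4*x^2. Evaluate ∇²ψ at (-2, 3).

40

∂²ψ/∂x² = -4*(9*x + 2*y + 2)
∂²ψ/∂y² = 0
∇²ψ = -36*x - 8*y - 8
At (-2, 3): 40.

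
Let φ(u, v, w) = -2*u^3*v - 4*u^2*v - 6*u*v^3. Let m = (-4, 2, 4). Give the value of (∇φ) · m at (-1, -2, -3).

∂φ/∂u = -6*u^2*v - 8*u*v - 6*v^3
∂φ/∂v = -2*u^3 - 4*u^2 - 18*u*v^2
∂φ/∂w = 0
∇φ at (-1, -2, -3) = (44, 70, 0)
∇φ · m = (44)(-4) + (70)(2) + (0)(4) = -36

-36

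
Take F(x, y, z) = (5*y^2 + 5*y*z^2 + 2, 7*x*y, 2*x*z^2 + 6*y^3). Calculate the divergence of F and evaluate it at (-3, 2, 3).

-57

∂F₁/∂x = 0
∂F₂/∂y = 7*x
∂F₃/∂z = 4*x*z
∇·F = 4*x*z + 7*x
At (-3, 2, 3): -57.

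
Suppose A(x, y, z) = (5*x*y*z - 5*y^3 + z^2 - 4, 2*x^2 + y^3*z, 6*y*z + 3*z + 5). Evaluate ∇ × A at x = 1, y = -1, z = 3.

(19, 1, 4)

(∇×A)₁ = ∂A₃/∂y − ∂A₂/∂z = -y^3 + 6*z
(∇×A)₂ = ∂A₁/∂z − ∂A₃/∂x = 5*x*y + 2*z
(∇×A)₃ = ∂A₂/∂x − ∂A₁/∂y = -5*x*z + 4*x + 15*y^2
∇×A = (-y^3 + 6*z, 5*x*y + 2*z, -5*x*z + 4*x + 15*y^2)
At (1, -1, 3): (19, 1, 4).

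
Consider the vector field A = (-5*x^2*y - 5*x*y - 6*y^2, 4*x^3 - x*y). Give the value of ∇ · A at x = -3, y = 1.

∂A₁/∂x = -10*x*y - 5*y
∂A₂/∂y = -x
∇·A = -10*x*y - x - 5*y
At (-3, 1): 28.

28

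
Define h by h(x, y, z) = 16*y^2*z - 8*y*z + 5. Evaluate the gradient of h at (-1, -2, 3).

∂h/∂x = 0
∂h/∂y = 32*y*z - 8*z
∂h/∂z = 16*y^2 - 8*y
∇h = (0, 32*y*z - 8*z, 16*y^2 - 8*y)
At (-1, -2, 3): (0, -216, 80).

(0, -216, 80)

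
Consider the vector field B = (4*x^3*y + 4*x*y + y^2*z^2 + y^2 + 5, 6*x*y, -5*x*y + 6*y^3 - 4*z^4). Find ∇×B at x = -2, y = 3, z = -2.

(∇×B)₁ = ∂B₃/∂y − ∂B₂/∂z = -5*x + 18*y^2
(∇×B)₂ = ∂B₁/∂z − ∂B₃/∂x = 2*y^2*z + 5*y
(∇×B)₃ = ∂B₂/∂x − ∂B₁/∂y = -4*x^3 - 4*x - 2*y*z^2 + 4*y
∇×B = (-5*x + 18*y^2, 2*y^2*z + 5*y, -4*x^3 - 4*x - 2*y*z^2 + 4*y)
At (-2, 3, -2): (172, -21, 28).

(172, -21, 28)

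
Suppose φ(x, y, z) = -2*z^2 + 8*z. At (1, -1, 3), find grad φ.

(0, 0, -4)

∂φ/∂x = 0
∂φ/∂y = 0
∂φ/∂z = -4*z + 8
∇φ = (0, 0, -4*z + 8)
At (1, -1, 3): (0, 0, -4).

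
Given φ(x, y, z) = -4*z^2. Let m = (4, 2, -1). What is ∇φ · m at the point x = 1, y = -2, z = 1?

∂φ/∂x = 0
∂φ/∂y = 0
∂φ/∂z = -8*z
∇φ at (1, -2, 1) = (0, 0, -8)
∇φ · m = (0)(4) + (0)(2) + (-8)(-1) = 8

8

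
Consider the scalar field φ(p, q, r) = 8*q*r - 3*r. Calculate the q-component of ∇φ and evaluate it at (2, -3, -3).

(∇φ)_2 = ∂φ/∂q = 8*r
At (2, -3, -3): -24.

-24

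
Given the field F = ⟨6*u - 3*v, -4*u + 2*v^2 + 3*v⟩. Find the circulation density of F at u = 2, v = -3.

-1

∂F₂/∂u = -4
∂F₁/∂v = -3
Scalar curl = -1
At (2, -3): -1.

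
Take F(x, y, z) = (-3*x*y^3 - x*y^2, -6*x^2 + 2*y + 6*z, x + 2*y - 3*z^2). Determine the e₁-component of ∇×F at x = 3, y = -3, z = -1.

(∇×F)_1 = ∂F₃/∂y − ∂F₂/∂z
= 2 − (6)
= -4
At (3, -3, -1): -4.

-4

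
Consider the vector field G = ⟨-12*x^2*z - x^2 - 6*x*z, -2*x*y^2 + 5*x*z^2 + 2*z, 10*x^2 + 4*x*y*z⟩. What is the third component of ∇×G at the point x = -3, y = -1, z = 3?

(∇×G)_3 = ∂G₂/∂x − ∂G₁/∂y
= -2*y^2 + 5*z^2 − (0)
= -2*y^2 + 5*z^2
At (-3, -1, 3): 43.

43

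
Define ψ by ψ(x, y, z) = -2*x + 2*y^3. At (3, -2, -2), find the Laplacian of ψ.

∂²ψ/∂x² = 0
∂²ψ/∂y² = 12*y
∂²ψ/∂z² = 0
∇²ψ = 12*y
At (3, -2, -2): -24.

-24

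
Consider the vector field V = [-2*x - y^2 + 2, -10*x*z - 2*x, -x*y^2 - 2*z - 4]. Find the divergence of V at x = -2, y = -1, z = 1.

∂V₁/∂x = -2
∂V₂/∂y = 0
∂V₃/∂z = -2
∇·V = -4
At (-2, -1, 1): -4.

-4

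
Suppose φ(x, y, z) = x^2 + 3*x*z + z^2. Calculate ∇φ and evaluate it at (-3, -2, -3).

(-15, 0, -15)

∂φ/∂x = 2*x + 3*z
∂φ/∂y = 0
∂φ/∂z = 3*x + 2*z
∇φ = (2*x + 3*z, 0, 3*x + 2*z)
At (-3, -2, -3): (-15, 0, -15).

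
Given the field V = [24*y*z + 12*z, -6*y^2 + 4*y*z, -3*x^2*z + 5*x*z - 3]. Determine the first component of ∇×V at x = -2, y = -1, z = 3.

4

(∇×V)_1 = ∂V₃/∂y − ∂V₂/∂z
= 0 − (4*y)
= -4*y
At (-2, -1, 3): 4.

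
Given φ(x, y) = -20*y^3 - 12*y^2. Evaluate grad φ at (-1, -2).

∂φ/∂x = 0
∂φ/∂y = -60*y^2 - 24*y
∇φ = (0, -60*y^2 - 24*y)
At (-1, -2): (0, -192).

(0, -192)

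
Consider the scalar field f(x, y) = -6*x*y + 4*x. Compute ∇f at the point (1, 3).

(-14, -6)

∂f/∂x = -6*y + 4
∂f/∂y = -6*x
∇f = (-6*y + 4, -6*x)
At (1, 3): (-14, -6).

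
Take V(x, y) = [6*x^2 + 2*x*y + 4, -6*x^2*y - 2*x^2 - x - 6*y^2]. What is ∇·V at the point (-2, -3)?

∂V₁/∂x = 12*x + 2*y
∂V₂/∂y = -6*x^2 - 12*y
∇·V = -6*x^2 + 12*x - 10*y
At (-2, -3): -18.

-18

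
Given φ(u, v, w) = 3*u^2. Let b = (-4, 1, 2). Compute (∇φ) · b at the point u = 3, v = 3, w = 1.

∂φ/∂u = 6*u
∂φ/∂v = 0
∂φ/∂w = 0
∇φ at (3, 3, 1) = (18, 0, 0)
∇φ · b = (18)(-4) + (0)(1) + (0)(2) = -72

-72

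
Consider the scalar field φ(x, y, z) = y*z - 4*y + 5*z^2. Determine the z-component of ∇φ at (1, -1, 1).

(∇φ)_3 = ∂φ/∂z = y + 10*z
At (1, -1, 1): 9.

9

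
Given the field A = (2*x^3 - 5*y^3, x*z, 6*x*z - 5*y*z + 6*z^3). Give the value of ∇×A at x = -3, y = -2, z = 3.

(∇×A)₁ = ∂A₃/∂y − ∂A₂/∂z = -x - 5*z
(∇×A)₂ = ∂A₁/∂z − ∂A₃/∂x = -6*z
(∇×A)₃ = ∂A₂/∂x − ∂A₁/∂y = 15*y^2 + z
∇×A = (-x - 5*z, -6*z, 15*y^2 + z)
At (-3, -2, 3): (-12, -18, 63).

(-12, -18, 63)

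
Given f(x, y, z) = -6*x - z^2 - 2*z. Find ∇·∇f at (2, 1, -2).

-2

∂²f/∂x² = 0
∂²f/∂y² = 0
∂²f/∂z² = -2
∇²f = -2
At (2, 1, -2): -2.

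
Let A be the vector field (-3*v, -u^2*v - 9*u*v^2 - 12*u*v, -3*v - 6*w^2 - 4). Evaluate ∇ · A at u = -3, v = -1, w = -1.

∂A₁/∂u = 0
∂A₂/∂v = -u^2 - 18*u*v - 12*u
∂A₃/∂w = -12*w
∇·A = -u^2 - 18*u*v - 12*u - 12*w
At (-3, -1, -1): -15.

-15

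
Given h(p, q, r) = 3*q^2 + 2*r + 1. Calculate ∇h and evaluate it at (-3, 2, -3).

∂h/∂p = 0
∂h/∂q = 6*q
∂h/∂r = 2
∇h = (0, 6*q, 2)
At (-3, 2, -3): (0, 12, 2).

(0, 12, 2)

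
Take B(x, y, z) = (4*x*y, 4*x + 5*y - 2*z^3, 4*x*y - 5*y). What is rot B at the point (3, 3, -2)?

(∇×B)₁ = ∂B₃/∂y − ∂B₂/∂z = 4*x + 6*z^2 - 5
(∇×B)₂ = ∂B₁/∂z − ∂B₃/∂x = -4*y
(∇×B)₃ = ∂B₂/∂x − ∂B₁/∂y = -4*x + 4
∇×B = (4*x + 6*z^2 - 5, -4*y, -4*x + 4)
At (3, 3, -2): (31, -12, -8).

(31, -12, -8)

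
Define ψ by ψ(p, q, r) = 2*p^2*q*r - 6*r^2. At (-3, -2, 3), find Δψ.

-36

∂²ψ/∂p² = 4*q*r
∂²ψ/∂q² = 0
∂²ψ/∂r² = -12
∇²ψ = 4*q*r - 12
At (-3, -2, 3): -36.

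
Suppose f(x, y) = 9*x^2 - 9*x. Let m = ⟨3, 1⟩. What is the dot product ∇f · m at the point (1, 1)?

27

∂f/∂x = 18*x - 9
∂f/∂y = 0
∇f at (1, 1) = (9, 0)
∇f · m = (9)(3) + (0)(1) = 27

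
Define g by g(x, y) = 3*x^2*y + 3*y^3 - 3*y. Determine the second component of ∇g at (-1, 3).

81

(∇g)_2 = ∂g/∂y = 3*x^2 + 9*y^2 - 3
At (-1, 3): 81.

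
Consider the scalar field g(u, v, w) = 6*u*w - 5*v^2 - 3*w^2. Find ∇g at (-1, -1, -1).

(-6, 10, 0)

∂g/∂u = 6*w
∂g/∂v = -10*v
∂g/∂w = 6*u - 6*w
∇g = (6*w, -10*v, 6*u - 6*w)
At (-1, -1, -1): (-6, 10, 0).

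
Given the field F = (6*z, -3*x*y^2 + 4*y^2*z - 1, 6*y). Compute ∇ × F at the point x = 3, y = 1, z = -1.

(∇×F)₁ = ∂F₃/∂y − ∂F₂/∂z = -4*y^2 + 6
(∇×F)₂ = ∂F₁/∂z − ∂F₃/∂x = 6
(∇×F)₃ = ∂F₂/∂x − ∂F₁/∂y = -3*y^2
∇×F = (-4*y^2 + 6, 6, -3*y^2)
At (3, 1, -1): (2, 6, -3).

(2, 6, -3)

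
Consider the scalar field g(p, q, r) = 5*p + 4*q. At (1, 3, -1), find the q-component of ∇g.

(∇g)_2 = ∂g/∂q = 4
At (1, 3, -1): 4.

4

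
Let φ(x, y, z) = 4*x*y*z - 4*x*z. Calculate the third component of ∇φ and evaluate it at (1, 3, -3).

8

(∇φ)_3 = ∂φ/∂z = 4*x*y - 4*x
At (1, 3, -3): 8.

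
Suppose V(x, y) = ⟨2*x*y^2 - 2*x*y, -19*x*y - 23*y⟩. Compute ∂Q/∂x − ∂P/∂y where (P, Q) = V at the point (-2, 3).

∂V₂/∂x = -19*y
∂V₁/∂y = 4*x*y - 2*x
Scalar curl = -4*x*y + 2*x - 19*y
At (-2, 3): -37.

-37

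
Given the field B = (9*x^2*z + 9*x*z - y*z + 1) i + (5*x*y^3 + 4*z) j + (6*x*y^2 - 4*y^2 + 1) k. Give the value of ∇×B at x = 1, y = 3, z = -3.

(8, -39, 132)

(∇×B)₁ = ∂B₃/∂y − ∂B₂/∂z = 12*x*y - 8*y - 4
(∇×B)₂ = ∂B₁/∂z − ∂B₃/∂x = 9*x^2 + 9*x - 6*y^2 - y
(∇×B)₃ = ∂B₂/∂x − ∂B₁/∂y = 5*y^3 + z
∇×B = (12*x*y - 8*y - 4, 9*x^2 + 9*x - 6*y^2 - y, 5*y^3 + z)
At (1, 3, -3): (8, -39, 132).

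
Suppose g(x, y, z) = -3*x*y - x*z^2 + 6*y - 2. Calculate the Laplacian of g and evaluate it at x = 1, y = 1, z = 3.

∂²g/∂x² = 0
∂²g/∂y² = 0
∂²g/∂z² = -2*x
∇²g = -2*x
At (1, 1, 3): -2.

-2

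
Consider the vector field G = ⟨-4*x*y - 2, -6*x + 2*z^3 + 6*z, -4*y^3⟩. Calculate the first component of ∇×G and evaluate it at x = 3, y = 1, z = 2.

(∇×G)_1 = ∂G₃/∂y − ∂G₂/∂z
= -12*y^2 − (6*z^2 + 6)
= -12*y^2 - 6*z^2 - 6
At (3, 1, 2): -42.

-42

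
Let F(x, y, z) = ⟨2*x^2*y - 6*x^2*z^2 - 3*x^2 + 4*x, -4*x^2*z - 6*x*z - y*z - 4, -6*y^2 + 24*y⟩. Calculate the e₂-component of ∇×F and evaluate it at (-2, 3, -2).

96

(∇×F)_2 = ∂F₁/∂z − ∂F₃/∂x
= -12*x^2*z − (0)
= -12*x^2*z
At (-2, 3, -2): 96.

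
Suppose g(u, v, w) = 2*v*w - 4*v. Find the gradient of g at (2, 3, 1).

∂g/∂u = 0
∂g/∂v = 2*w - 4
∂g/∂w = 2*v
∇g = (0, 2*w - 4, 2*v)
At (2, 3, 1): (0, -2, 6).

(0, -2, 6)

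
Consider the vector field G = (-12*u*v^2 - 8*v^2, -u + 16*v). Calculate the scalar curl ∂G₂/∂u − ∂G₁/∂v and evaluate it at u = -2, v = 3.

∂G₂/∂u = -1
∂G₁/∂v = -24*u*v - 16*v
Scalar curl = 24*u*v + 16*v - 1
At (-2, 3): -97.

-97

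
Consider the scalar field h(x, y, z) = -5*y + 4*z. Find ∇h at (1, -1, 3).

(0, -5, 4)

∂h/∂x = 0
∂h/∂y = -5
∂h/∂z = 4
∇h = (0, -5, 4)
At (1, -1, 3): (0, -5, 4).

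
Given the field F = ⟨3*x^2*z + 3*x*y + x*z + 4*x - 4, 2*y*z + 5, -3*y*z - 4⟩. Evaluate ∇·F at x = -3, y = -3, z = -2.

∂F₁/∂x = 6*x*z + 3*y + z + 4
∂F₂/∂y = 2*z
∂F₃/∂z = -3*y
∇·F = 6*x*z + 3*z + 4
At (-3, -3, -2): 34.

34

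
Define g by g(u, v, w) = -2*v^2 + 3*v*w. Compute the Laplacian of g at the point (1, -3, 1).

∂²g/∂u² = 0
∂²g/∂v² = -4
∂²g/∂w² = 0
∇²g = -4
At (1, -3, 1): -4.

-4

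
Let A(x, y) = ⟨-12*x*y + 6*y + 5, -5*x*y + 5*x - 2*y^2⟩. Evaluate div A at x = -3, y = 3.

∂A₁/∂x = -12*y
∂A₂/∂y = -5*x - 4*y
∇·A = -5*x - 16*y
At (-3, 3): -33.

-33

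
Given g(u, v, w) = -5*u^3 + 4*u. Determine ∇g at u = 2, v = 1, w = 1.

∂g/∂u = -15*u^2 + 4
∂g/∂v = 0
∂g/∂w = 0
∇g = (-15*u^2 + 4, 0, 0)
At (2, 1, 1): (-56, 0, 0).

(-56, 0, 0)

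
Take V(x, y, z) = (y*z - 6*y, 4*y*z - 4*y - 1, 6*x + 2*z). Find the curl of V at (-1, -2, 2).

(∇×V)₁ = ∂V₃/∂y − ∂V₂/∂z = -4*y
(∇×V)₂ = ∂V₁/∂z − ∂V₃/∂x = y - 6
(∇×V)₃ = ∂V₂/∂x − ∂V₁/∂y = -z + 6
∇×V = (-4*y, y - 6, -z + 6)
At (-1, -2, 2): (8, -8, 4).

(8, -8, 4)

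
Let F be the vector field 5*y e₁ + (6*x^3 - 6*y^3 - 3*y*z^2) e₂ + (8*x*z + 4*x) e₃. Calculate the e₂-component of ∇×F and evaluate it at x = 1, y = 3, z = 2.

(∇×F)_2 = ∂F₁/∂z − ∂F₃/∂x
= 0 − (8*z + 4)
= -8*z - 4
At (1, 3, 2): -20.

-20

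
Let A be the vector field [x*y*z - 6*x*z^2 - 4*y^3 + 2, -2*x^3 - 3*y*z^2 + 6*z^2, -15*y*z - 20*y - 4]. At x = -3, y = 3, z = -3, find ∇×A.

(∇×A)₁ = ∂A₃/∂y − ∂A₂/∂z = 6*y*z - 27*z - 20
(∇×A)₂ = ∂A₁/∂z − ∂A₃/∂x = x*y - 12*x*z
(∇×A)₃ = ∂A₂/∂x − ∂A₁/∂y = -6*x^2 - x*z + 12*y^2
∇×A = (6*y*z - 27*z - 20, x*y - 12*x*z, -6*x^2 - x*z + 12*y^2)
At (-3, 3, -3): (7, -117, 45).

(7, -117, 45)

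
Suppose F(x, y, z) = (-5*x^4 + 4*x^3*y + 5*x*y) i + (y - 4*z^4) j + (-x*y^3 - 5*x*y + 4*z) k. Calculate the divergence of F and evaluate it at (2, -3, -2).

-314

∂F₁/∂x = -20*x^3 + 12*x^2*y + 5*y
∂F₂/∂y = 1
∂F₃/∂z = 4
∇·F = -20*x^3 + 12*x^2*y + 5*y + 5
At (2, -3, -2): -314.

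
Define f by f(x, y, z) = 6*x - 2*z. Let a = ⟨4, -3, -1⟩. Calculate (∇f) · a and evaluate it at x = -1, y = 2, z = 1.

∂f/∂x = 6
∂f/∂y = 0
∂f/∂z = -2
∇f at (-1, 2, 1) = (6, 0, -2)
∇f · a = (6)(4) + (0)(-3) + (-2)(-1) = 26

26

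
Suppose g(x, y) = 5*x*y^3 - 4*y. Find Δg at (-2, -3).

∂²g/∂x² = 0
∂²g/∂y² = 30*x*y
∇²g = 30*x*y
At (-2, -3): 180.

180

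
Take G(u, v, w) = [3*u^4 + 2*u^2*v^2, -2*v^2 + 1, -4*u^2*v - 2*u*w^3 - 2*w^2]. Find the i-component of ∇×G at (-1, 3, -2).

-4

(∇×G)_1 = ∂G₃/∂v − ∂G₂/∂w
= -4*u^2 − (0)
= -4*u^2
At (-1, 3, -2): -4.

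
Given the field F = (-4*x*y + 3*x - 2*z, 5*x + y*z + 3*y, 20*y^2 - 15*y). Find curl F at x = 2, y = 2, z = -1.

(63, -2, 13)

(∇×F)₁ = ∂F₃/∂y − ∂F₂/∂z = 39*y - 15
(∇×F)₂ = ∂F₁/∂z − ∂F₃/∂x = -2
(∇×F)₃ = ∂F₂/∂x − ∂F₁/∂y = 4*x + 5
∇×F = (39*y - 15, -2, 4*x + 5)
At (2, 2, -1): (63, -2, 13).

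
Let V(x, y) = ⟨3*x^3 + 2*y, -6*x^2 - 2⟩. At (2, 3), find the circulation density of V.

-26

∂V₂/∂x = -12*x
∂V₁/∂y = 2
Scalar curl = -12*x - 2
At (2, 3): -26.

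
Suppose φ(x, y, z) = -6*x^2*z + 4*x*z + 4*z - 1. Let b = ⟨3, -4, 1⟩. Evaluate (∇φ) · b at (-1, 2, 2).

∂φ/∂x = -12*x*z + 4*z
∂φ/∂y = 0
∂φ/∂z = -6*x^2 + 4*x + 4
∇φ at (-1, 2, 2) = (32, 0, -6)
∇φ · b = (32)(3) + (0)(-4) + (-6)(1) = 90

90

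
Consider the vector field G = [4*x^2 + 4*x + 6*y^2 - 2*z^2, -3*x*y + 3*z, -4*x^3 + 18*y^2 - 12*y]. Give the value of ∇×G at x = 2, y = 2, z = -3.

(57, 60, -30)

(∇×G)₁ = ∂G₃/∂y − ∂G₂/∂z = 36*y - 15
(∇×G)₂ = ∂G₁/∂z − ∂G₃/∂x = 12*x^2 - 4*z
(∇×G)₃ = ∂G₂/∂x − ∂G₁/∂y = -15*y
∇×G = (36*y - 15, 12*x^2 - 4*z, -15*y)
At (2, 2, -3): (57, 60, -30).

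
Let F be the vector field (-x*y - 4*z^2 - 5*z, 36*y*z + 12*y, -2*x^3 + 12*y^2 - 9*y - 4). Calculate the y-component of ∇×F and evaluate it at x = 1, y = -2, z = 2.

(∇×F)_2 = ∂F₁/∂z − ∂F₃/∂x
= -8*z - 5 − (-6*x^2)
= 6*x^2 - 8*z - 5
At (1, -2, 2): -15.

-15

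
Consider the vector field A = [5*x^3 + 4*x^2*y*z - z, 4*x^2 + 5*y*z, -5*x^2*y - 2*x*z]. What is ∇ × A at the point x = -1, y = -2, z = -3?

(∇×A)₁ = ∂A₃/∂y − ∂A₂/∂z = -5*x^2 - 5*y
(∇×A)₂ = ∂A₁/∂z − ∂A₃/∂x = 4*x^2*y + 10*x*y + 2*z - 1
(∇×A)₃ = ∂A₂/∂x − ∂A₁/∂y = -4*x^2*z + 8*x
∇×A = (-5*x^2 - 5*y, 4*x^2*y + 10*x*y + 2*z - 1, -4*x^2*z + 8*x)
At (-1, -2, -3): (5, 5, 4).

(5, 5, 4)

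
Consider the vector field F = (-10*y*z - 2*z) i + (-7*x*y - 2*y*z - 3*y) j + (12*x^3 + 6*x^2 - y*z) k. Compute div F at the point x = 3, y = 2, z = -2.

∂F₁/∂x = 0
∂F₂/∂y = -7*x - 2*z - 3
∂F₃/∂z = -y
∇·F = -7*x - y - 2*z - 3
At (3, 2, -2): -22.

-22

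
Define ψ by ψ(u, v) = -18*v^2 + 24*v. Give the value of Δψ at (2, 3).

∂²ψ/∂u² = 0
∂²ψ/∂v² = -36
∇²ψ = -36
At (2, 3): -36.

-36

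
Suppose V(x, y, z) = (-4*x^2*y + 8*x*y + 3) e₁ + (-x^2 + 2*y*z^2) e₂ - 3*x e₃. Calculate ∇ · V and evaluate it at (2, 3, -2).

-16

∂V₁/∂x = -8*x*y + 8*y
∂V₂/∂y = 2*z^2
∂V₃/∂z = 0
∇·V = -8*x*y + 8*y + 2*z^2
At (2, 3, -2): -16.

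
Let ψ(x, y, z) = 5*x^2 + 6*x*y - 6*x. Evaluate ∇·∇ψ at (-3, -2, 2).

10

∂²ψ/∂x² = 10
∂²ψ/∂y² = 0
∂²ψ/∂z² = 0
∇²ψ = 10
At (-3, -2, 2): 10.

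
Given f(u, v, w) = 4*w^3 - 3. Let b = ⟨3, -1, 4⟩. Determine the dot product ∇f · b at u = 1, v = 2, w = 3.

∂f/∂u = 0
∂f/∂v = 0
∂f/∂w = 12*w^2
∇f at (1, 2, 3) = (0, 0, 108)
∇f · b = (0)(3) + (0)(-1) + (108)(4) = 432

432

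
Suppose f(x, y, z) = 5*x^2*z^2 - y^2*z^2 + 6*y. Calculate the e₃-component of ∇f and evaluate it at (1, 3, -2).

(∇f)_3 = ∂f/∂z = 10*x^2*z - 2*y^2*z
At (1, 3, -2): 16.

16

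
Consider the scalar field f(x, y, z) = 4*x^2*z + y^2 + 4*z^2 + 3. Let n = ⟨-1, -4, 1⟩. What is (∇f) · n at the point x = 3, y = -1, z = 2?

12

∂f/∂x = 8*x*z
∂f/∂y = 2*y
∂f/∂z = 4*x^2 + 8*z
∇f at (3, -1, 2) = (48, -2, 52)
∇f · n = (48)(-1) + (-2)(-4) + (52)(1) = 12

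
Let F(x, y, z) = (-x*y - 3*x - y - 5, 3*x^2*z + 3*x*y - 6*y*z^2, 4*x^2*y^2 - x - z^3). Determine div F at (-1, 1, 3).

∂F₁/∂x = -y - 3
∂F₂/∂y = 3*x - 6*z^2
∂F₃/∂z = -3*z^2
∇·F = 3*x - y - 9*z^2 - 3
At (-1, 1, 3): -88.

-88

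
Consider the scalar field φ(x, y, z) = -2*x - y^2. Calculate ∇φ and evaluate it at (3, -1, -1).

∂φ/∂x = -2
∂φ/∂y = -2*y
∂φ/∂z = 0
∇φ = (-2, -2*y, 0)
At (3, -1, -1): (-2, 2, 0).

(-2, 2, 0)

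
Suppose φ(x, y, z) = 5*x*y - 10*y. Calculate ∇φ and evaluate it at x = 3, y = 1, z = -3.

(5, 5, 0)

∂φ/∂x = 5*y
∂φ/∂y = 5*x - 10
∂φ/∂z = 0
∇φ = (5*y, 5*x - 10, 0)
At (3, 1, -3): (5, 5, 0).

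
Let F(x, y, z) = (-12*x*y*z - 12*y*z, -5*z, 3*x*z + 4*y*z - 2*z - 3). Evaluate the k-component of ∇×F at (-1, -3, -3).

0

(∇×F)_3 = ∂F₂/∂x − ∂F₁/∂y
= 0 − (-12*x*z - 12*z)
= 12*x*z + 12*z
At (-1, -3, -3): 0.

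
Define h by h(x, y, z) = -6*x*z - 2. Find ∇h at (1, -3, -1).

(6, 0, -6)

∂h/∂x = -6*z
∂h/∂y = 0
∂h/∂z = -6*x
∇h = (-6*z, 0, -6*x)
At (1, -3, -1): (6, 0, -6).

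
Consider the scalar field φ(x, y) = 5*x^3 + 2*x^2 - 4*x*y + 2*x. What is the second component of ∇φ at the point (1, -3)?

(∇φ)_2 = ∂φ/∂y = -4*x
At (1, -3): -4.

-4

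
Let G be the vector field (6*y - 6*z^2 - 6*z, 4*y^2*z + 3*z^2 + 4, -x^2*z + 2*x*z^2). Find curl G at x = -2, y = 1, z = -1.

(2, 8, -6)

(∇×G)₁ = ∂G₃/∂y − ∂G₂/∂z = -4*y^2 - 6*z
(∇×G)₂ = ∂G₁/∂z − ∂G₃/∂x = 2*x*z - 2*z^2 - 12*z - 6
(∇×G)₃ = ∂G₂/∂x − ∂G₁/∂y = -6
∇×G = (-4*y^2 - 6*z, 2*x*z - 2*z^2 - 12*z - 6, -6)
At (-2, 1, -1): (2, 8, -6).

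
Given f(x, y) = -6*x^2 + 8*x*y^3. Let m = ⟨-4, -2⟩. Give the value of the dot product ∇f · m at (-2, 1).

-32

∂f/∂x = -12*x + 8*y^3
∂f/∂y = 24*x*y^2
∇f at (-2, 1) = (32, -48)
∇f · m = (32)(-4) + (-48)(-2) = -32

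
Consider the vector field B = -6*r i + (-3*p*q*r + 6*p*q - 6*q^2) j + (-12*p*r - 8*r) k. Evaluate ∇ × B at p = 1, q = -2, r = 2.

(∇×B)₁ = ∂B₃/∂q − ∂B₂/∂r = 3*p*q
(∇×B)₂ = ∂B₁/∂r − ∂B₃/∂p = 12*r - 6
(∇×B)₃ = ∂B₂/∂p − ∂B₁/∂q = -3*q*r + 6*q
∇×B = (3*p*q, 12*r - 6, -3*q*r + 6*q)
At (1, -2, 2): (-6, 18, 0).

(-6, 18, 0)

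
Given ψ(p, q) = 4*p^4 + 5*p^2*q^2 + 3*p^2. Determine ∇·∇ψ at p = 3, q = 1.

∂²ψ/∂p² = 2*(24*p^2 + 5*q^2 + 3)
∂²ψ/∂q² = 10*p^2
∇²ψ = 58*p^2 + 10*q^2 + 6
At (3, 1): 538.

538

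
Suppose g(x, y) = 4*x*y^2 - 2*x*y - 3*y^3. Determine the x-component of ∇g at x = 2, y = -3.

(∇g)_1 = ∂g/∂x = 4*y^2 - 2*y
At (2, -3): 42.

42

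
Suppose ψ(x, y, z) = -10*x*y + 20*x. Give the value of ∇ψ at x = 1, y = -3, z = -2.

∂ψ/∂x = -10*y + 20
∂ψ/∂y = -10*x
∂ψ/∂z = 0
∇ψ = (-10*y + 20, -10*x, 0)
At (1, -3, -2): (50, -10, 0).

(50, -10, 0)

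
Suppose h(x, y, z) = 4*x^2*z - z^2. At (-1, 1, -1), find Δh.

∂²h/∂x² = 8*z
∂²h/∂y² = 0
∂²h/∂z² = -2
∇²h = 8*z - 2
At (-1, 1, -1): -10.

-10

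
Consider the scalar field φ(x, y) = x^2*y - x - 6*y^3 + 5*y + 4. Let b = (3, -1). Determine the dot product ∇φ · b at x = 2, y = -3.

114

∂φ/∂x = 2*x*y - 1
∂φ/∂y = x^2 - 18*y^2 + 5
∇φ at (2, -3) = (-13, -153)
∇φ · b = (-13)(3) + (-153)(-1) = 114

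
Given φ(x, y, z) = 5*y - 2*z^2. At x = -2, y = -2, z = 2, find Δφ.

-4

∂²φ/∂x² = 0
∂²φ/∂y² = 0
∂²φ/∂z² = -4
∇²φ = -4
At (-2, -2, 2): -4.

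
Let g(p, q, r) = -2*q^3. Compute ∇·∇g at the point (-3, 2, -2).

-24

∂²g/∂p² = 0
∂²g/∂q² = -12*q
∂²g/∂r² = 0
∇²g = -12*q
At (-3, 2, -2): -24.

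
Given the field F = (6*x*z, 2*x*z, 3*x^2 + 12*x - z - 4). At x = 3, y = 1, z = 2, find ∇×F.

(-6, -12, 4)

(∇×F)₁ = ∂F₃/∂y − ∂F₂/∂z = -2*x
(∇×F)₂ = ∂F₁/∂z − ∂F₃/∂x = -12
(∇×F)₃ = ∂F₂/∂x − ∂F₁/∂y = 2*z
∇×F = (-2*x, -12, 2*z)
At (3, 1, 2): (-6, -12, 4).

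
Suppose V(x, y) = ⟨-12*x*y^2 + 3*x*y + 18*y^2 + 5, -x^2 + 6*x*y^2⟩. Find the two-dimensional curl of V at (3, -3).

∂V₂/∂x = -2*x + 6*y^2
∂V₁/∂y = -24*x*y + 3*x + 36*y
Scalar curl = 24*x*y - 5*x + 6*y^2 - 36*y
At (3, -3): -69.

-69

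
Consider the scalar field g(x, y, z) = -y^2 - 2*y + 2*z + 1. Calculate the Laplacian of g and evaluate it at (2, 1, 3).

∂²g/∂x² = 0
∂²g/∂y² = -2
∂²g/∂z² = 0
∇²g = -2
At (2, 1, 3): -2.

-2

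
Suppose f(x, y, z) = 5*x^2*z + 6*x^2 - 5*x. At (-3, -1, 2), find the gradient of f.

∂f/∂x = 10*x*z + 12*x - 5
∂f/∂y = 0
∂f/∂z = 5*x^2
∇f = (10*x*z + 12*x - 5, 0, 5*x^2)
At (-3, -1, 2): (-101, 0, 45).

(-101, 0, 45)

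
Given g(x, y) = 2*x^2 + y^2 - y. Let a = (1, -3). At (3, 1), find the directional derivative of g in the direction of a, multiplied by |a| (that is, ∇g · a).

9

∂g/∂x = 4*x
∂g/∂y = 2*y - 1
∇g at (3, 1) = (12, 1)
∇g · a = (12)(1) + (1)(-3) = 9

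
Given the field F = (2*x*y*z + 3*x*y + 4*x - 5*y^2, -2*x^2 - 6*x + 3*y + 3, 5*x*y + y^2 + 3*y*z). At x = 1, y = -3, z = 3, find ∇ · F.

-29

∂F₁/∂x = 2*y*z + 3*y + 4
∂F₂/∂y = 3
∂F₃/∂z = 3*y
∇·F = 2*y*z + 6*y + 7
At (1, -3, 3): -29.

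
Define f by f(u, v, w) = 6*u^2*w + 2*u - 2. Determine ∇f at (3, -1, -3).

(-106, 0, 54)

∂f/∂u = 12*u*w + 2
∂f/∂v = 0
∂f/∂w = 6*u^2
∇f = (12*u*w + 2, 0, 6*u^2)
At (3, -1, -3): (-106, 0, 54).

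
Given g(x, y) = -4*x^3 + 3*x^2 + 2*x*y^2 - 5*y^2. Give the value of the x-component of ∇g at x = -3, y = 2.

-118

(∇g)_1 = ∂g/∂x = -12*x^2 + 6*x + 2*y^2
At (-3, 2): -118.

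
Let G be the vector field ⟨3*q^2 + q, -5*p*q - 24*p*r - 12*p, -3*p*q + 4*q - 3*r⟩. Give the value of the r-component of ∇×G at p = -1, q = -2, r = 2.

(∇×G)_3 = ∂G₂/∂p − ∂G₁/∂q
= -5*q - 24*r - 12 − (6*q + 1)
= -11*q - 24*r - 13
At (-1, -2, 2): -39.

-39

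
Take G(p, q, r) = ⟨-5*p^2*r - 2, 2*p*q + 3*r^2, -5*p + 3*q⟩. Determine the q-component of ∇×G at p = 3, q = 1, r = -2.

-40

(∇×G)_2 = ∂G₁/∂r − ∂G₃/∂p
= -5*p^2 − (-5)
= -5*p^2 + 5
At (3, 1, -2): -40.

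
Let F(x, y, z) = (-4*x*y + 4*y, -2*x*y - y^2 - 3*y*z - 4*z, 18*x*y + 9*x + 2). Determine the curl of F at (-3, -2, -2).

(∇×F)₁ = ∂F₃/∂y − ∂F₂/∂z = 18*x + 3*y + 4
(∇×F)₂ = ∂F₁/∂z − ∂F₃/∂x = -18*y - 9
(∇×F)₃ = ∂F₂/∂x − ∂F₁/∂y = 4*x - 2*y - 4
∇×F = (18*x + 3*y + 4, -18*y - 9, 4*x - 2*y - 4)
At (-3, -2, -2): (-56, 27, -12).

(-56, 27, -12)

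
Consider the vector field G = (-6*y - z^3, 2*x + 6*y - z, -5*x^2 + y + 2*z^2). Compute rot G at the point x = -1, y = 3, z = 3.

(∇×G)₁ = ∂G₃/∂y − ∂G₂/∂z = 2
(∇×G)₂ = ∂G₁/∂z − ∂G₃/∂x = 10*x - 3*z^2
(∇×G)₃ = ∂G₂/∂x − ∂G₁/∂y = 8
∇×G = (2, 10*x - 3*z^2, 8)
At (-1, 3, 3): (2, -37, 8).

(2, -37, 8)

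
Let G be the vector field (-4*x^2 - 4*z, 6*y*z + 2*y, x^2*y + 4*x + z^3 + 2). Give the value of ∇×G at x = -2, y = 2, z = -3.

(-8, 0, 0)

(∇×G)₁ = ∂G₃/∂y − ∂G₂/∂z = x^2 - 6*y
(∇×G)₂ = ∂G₁/∂z − ∂G₃/∂x = -2*x*y - 8
(∇×G)₃ = ∂G₂/∂x − ∂G₁/∂y = 0
∇×G = (x^2 - 6*y, -2*x*y - 8, 0)
At (-2, 2, -3): (-8, 0, 0).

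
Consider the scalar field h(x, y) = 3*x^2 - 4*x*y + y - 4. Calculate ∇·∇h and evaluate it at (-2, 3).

∂²h/∂x² = 6
∂²h/∂y² = 0
∇²h = 6
At (-2, 3): 6.

6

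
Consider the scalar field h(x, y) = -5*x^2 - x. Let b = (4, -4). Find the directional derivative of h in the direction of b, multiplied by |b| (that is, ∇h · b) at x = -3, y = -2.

∂h/∂x = -10*x - 1
∂h/∂y = 0
∇h at (-3, -2) = (29, 0)
∇h · b = (29)(4) + (0)(-4) = 116

116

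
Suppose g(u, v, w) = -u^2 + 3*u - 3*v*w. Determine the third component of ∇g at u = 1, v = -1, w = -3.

3

(∇g)_3 = ∂g/∂w = -3*v
At (1, -1, -3): 3.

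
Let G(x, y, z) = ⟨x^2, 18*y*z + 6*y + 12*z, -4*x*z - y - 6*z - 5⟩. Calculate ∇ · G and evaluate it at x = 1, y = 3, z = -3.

-56

∂G₁/∂x = 2*x
∂G₂/∂y = 18*z + 6
∂G₃/∂z = -4*x - 6
∇·G = -2*x + 18*z
At (1, 3, -3): -56.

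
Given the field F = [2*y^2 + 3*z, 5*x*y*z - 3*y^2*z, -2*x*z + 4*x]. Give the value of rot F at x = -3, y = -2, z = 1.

(∇×F)₁ = ∂F₃/∂y − ∂F₂/∂z = -5*x*y + 3*y^2
(∇×F)₂ = ∂F₁/∂z − ∂F₃/∂x = 2*z - 1
(∇×F)₃ = ∂F₂/∂x − ∂F₁/∂y = 5*y*z - 4*y
∇×F = (-5*x*y + 3*y^2, 2*z - 1, 5*y*z - 4*y)
At (-3, -2, 1): (-18, 1, -2).

(-18, 1, -2)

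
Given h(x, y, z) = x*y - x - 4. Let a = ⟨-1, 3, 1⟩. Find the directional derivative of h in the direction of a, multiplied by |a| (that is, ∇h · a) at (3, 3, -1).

7

∂h/∂x = y - 1
∂h/∂y = x
∂h/∂z = 0
∇h at (3, 3, -1) = (2, 3, 0)
∇h · a = (2)(-1) + (3)(3) + (0)(1) = 7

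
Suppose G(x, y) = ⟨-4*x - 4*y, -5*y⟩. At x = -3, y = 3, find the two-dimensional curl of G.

4

∂G₂/∂x = 0
∂G₁/∂y = -4
Scalar curl = 4
At (-3, 3): 4.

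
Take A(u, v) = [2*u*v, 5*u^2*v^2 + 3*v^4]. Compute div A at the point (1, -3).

∂A₁/∂u = 2*v
∂A₂/∂v = 10*u^2*v + 12*v^3
∇·A = 10*u^2*v + 12*v^3 + 2*v
At (1, -3): -360.

-360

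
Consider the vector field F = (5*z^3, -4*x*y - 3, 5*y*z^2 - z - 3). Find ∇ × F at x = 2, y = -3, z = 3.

(45, 135, 12)

(∇×F)₁ = ∂F₃/∂y − ∂F₂/∂z = 5*z^2
(∇×F)₂ = ∂F₁/∂z − ∂F₃/∂x = 15*z^2
(∇×F)₃ = ∂F₂/∂x − ∂F₁/∂y = -4*y
∇×F = (5*z^2, 15*z^2, -4*y)
At (2, -3, 3): (45, 135, 12).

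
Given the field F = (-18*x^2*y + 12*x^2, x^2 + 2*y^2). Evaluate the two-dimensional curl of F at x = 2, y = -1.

76

∂F₂/∂x = 2*x
∂F₁/∂y = -18*x^2
Scalar curl = 18*x^2 + 2*x
At (2, -1): 76.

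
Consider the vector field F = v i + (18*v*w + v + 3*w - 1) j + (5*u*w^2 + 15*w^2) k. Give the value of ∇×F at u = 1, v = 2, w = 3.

(-39, -45, -1)

(∇×F)₁ = ∂F₃/∂v − ∂F₂/∂w = -18*v - 3
(∇×F)₂ = ∂F₁/∂w − ∂F₃/∂u = -5*w^2
(∇×F)₃ = ∂F₂/∂u − ∂F₁/∂v = -1
∇×F = (-18*v - 3, -5*w^2, -1)
At (1, 2, 3): (-39, -45, -1).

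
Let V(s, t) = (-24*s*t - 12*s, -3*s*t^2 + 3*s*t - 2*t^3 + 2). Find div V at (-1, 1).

∂V₁/∂s = -24*t - 12
∂V₂/∂t = -6*s*t + 3*s - 6*t^2
∇·V = -6*s*t + 3*s - 6*t^2 - 24*t - 12
At (-1, 1): -39.

-39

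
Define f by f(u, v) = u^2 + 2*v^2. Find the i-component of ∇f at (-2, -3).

(∇f)_1 = ∂f/∂u = 2*u
At (-2, -3): -4.

-4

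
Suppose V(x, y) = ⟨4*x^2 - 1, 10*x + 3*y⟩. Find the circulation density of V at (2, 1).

10

∂V₂/∂x = 10
∂V₁/∂y = 0
Scalar curl = 10
At (2, 1): 10.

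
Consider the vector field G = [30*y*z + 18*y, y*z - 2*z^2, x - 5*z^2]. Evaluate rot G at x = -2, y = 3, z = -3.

(∇×G)₁ = ∂G₃/∂y − ∂G₂/∂z = -y + 4*z
(∇×G)₂ = ∂G₁/∂z − ∂G₃/∂x = 30*y - 1
(∇×G)₃ = ∂G₂/∂x − ∂G₁/∂y = -30*z - 18
∇×G = (-y + 4*z, 30*y - 1, -30*z - 18)
At (-2, 3, -3): (-15, 89, 72).

(-15, 89, 72)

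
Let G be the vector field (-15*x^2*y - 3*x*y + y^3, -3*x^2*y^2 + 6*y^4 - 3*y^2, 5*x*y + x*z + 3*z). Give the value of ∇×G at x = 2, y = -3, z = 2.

(10, 13, -69)

(∇×G)₁ = ∂G₃/∂y − ∂G₂/∂z = 5*x
(∇×G)₂ = ∂G₁/∂z − ∂G₃/∂x = -5*y - z
(∇×G)₃ = ∂G₂/∂x − ∂G₁/∂y = 15*x^2 - 6*x*y^2 + 3*x - 3*y^2
∇×G = (5*x, -5*y - z, 15*x^2 - 6*x*y^2 + 3*x - 3*y^2)
At (2, -3, 2): (10, 13, -69).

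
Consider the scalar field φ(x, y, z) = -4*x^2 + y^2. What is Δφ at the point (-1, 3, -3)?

-6

∂²φ/∂x² = -8
∂²φ/∂y² = 2
∂²φ/∂z² = 0
∇²φ = -6
At (-1, 3, -3): -6.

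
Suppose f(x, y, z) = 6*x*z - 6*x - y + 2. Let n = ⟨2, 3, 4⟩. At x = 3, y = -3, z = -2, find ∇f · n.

∂f/∂x = 6*z - 6
∂f/∂y = -1
∂f/∂z = 6*x
∇f at (3, -3, -2) = (-18, -1, 18)
∇f · n = (-18)(2) + (-1)(3) + (18)(4) = 33

33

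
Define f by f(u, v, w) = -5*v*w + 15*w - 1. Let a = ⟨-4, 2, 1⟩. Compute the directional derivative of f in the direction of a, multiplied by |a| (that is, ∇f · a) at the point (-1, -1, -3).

50

∂f/∂u = 0
∂f/∂v = -5*w
∂f/∂w = -5*v + 15
∇f at (-1, -1, -3) = (0, 15, 20)
∇f · a = (0)(-4) + (15)(2) + (20)(1) = 50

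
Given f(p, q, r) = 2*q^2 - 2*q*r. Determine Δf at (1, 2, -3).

4

∂²f/∂p² = 0
∂²f/∂q² = 4
∂²f/∂r² = 0
∇²f = 4
At (1, 2, -3): 4.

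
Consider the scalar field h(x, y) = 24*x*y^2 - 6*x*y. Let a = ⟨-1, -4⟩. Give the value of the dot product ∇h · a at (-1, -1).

∂h/∂x = 24*y^2 - 6*y
∂h/∂y = 48*x*y - 6*x
∇h at (-1, -1) = (30, 54)
∇h · a = (30)(-1) + (54)(-4) = -246

-246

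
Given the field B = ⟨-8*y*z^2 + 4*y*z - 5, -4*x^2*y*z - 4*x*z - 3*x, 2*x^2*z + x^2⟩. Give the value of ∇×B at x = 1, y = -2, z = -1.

(-4, -38, -3)

(∇×B)₁ = ∂B₃/∂y − ∂B₂/∂z = 4*x^2*y + 4*x
(∇×B)₂ = ∂B₁/∂z − ∂B₃/∂x = -4*x*z - 2*x - 16*y*z + 4*y
(∇×B)₃ = ∂B₂/∂x − ∂B₁/∂y = -8*x*y*z + 8*z^2 - 8*z - 3
∇×B = (4*x^2*y + 4*x, -4*x*z - 2*x - 16*y*z + 4*y, -8*x*y*z + 8*z^2 - 8*z - 3)
At (1, -2, -1): (-4, -38, -3).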